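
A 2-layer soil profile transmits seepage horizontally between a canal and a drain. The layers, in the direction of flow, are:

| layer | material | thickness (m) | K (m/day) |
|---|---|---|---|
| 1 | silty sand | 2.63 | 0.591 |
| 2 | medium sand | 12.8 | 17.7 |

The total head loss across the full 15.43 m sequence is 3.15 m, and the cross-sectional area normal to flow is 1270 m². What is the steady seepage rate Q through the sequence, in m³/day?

Flow is perpendicular to layering, so the layers act in series and the equivalent K is the thickness-weighted harmonic mean.
Total thickness L = 2.63 + 12.8 = 15.43 m.
Σ(b_i/K_i) = 2.63/0.591 + 12.8/17.7 = 5.173 d.
K_eq = L / Σ(b_i/K_i) = 15.43 / 5.173 = 2.983 m/day.
Q = K_eq · A · (Δh/L) = 2.983 × 1270 × (3.15/15.43) = 773.3 m³/day.

773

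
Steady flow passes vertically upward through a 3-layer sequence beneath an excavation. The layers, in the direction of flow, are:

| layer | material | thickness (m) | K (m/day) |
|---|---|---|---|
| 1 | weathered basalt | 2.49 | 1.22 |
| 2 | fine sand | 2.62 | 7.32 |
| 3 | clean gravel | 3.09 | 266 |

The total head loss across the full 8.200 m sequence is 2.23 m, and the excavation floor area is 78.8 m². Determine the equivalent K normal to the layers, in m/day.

3.40

Flow is perpendicular to layering, so the layers act in series and the equivalent K is the thickness-weighted harmonic mean.
Total thickness L = 2.49 + 2.62 + 3.09 = 8.200 m.
Σ(b_i/K_i) = 2.49/1.22 + 2.62/7.32 + 3.09/266 = 2.411 d.
K_eq = L / Σ(b_i/K_i) = 8.200 / 2.411 = 3.402 m/day.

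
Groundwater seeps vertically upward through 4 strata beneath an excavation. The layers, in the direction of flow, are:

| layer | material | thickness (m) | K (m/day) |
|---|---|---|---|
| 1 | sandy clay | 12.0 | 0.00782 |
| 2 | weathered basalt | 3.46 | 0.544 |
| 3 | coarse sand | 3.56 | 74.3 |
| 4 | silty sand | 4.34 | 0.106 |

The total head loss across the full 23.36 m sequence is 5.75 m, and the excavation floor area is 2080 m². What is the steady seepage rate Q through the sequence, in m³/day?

7.56

Flow is perpendicular to layering, so the layers act in series and the equivalent K is the thickness-weighted harmonic mean.
Total thickness L = 12.0 + 3.46 + 3.56 + 4.34 = 23.36 m.
Σ(b_i/K_i) = 12.0/0.00782 + 3.46/0.544 + 3.56/74.3 + 4.34/0.106 = 1582 d.
K_eq = L / Σ(b_i/K_i) = 23.36 / 1582 = 0.01477 m/day.
Q = K_eq · A · (Δh/L) = 0.01477 × 2080 × (5.75/23.36) = 7.561 m³/day.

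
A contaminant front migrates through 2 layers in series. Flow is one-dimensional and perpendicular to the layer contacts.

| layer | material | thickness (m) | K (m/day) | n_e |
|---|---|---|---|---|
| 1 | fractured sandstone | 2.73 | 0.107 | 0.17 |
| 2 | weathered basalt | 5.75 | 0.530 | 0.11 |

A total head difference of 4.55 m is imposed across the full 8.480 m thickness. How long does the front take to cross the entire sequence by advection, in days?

With flow normal to the layers, continuity requires the same specific discharge q through every layer.
Σ(b_i/K_i) = 2.73/0.107 + 5.75/0.530 = 36.36 d.
q = Δh / Σ(b_i/K_i) = 4.55 / 36.36 = 0.1251 m/day.
In each layer the seepage velocity is v_i = q/n_i, so the layer transit time is t_i = b_i·n_i / q:
  layer 1 (fractured sandstone): t_1 = 2.73 × 0.17 / 0.1251 = 3.709 d
  layer 2 (weathered basalt): t_2 = 5.75 × 0.11 / 0.1251 = 5.055 d
Total t = Σ t_i = 8.764 days.

8.76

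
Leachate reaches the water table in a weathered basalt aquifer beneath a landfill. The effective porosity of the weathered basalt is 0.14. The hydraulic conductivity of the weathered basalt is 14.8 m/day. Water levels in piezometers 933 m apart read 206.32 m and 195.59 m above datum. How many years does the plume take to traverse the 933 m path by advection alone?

Hydraulic gradient i = (206.32 − 195.59) / 933 = 10.73 / 933 = 0.01150.
Darcy flux q = K · i = 14.80 × 0.01150 = 0.1702 m/day.
Seepage velocity v = q / n_e = 0.1702 / 0.14 = 1.216 m/day.
Travel time t = L / v = 933 / 1.216 = 767.4 days = 2.101 years.

2.10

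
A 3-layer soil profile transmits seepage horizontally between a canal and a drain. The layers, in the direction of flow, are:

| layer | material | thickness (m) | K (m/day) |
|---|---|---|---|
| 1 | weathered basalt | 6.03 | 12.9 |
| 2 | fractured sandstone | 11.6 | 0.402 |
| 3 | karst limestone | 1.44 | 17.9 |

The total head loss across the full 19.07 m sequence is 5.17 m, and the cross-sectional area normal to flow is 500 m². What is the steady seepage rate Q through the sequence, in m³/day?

Flow is perpendicular to layering, so the layers act in series and the equivalent K is the thickness-weighted harmonic mean.
Total thickness L = 6.03 + 11.6 + 1.44 = 19.07 m.
Σ(b_i/K_i) = 6.03/12.9 + 11.6/0.402 + 1.44/17.9 = 29.40 d.
K_eq = L / Σ(b_i/K_i) = 19.07 / 29.40 = 0.6486 m/day.
Q = K_eq · A · (Δh/L) = 0.6486 × 500 × (5.17/19.07) = 87.91 m³/day.

87.9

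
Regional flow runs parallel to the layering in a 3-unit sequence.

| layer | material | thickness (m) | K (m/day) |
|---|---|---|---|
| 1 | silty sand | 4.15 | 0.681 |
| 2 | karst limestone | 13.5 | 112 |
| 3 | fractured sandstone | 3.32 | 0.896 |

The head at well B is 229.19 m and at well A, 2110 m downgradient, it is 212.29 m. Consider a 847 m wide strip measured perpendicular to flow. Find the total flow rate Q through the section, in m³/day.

Flow is parallel to layering, so each bed carries its own Darcy discharge and the transmissivities add.
Σ(K_i·b_i) = 0.681×4.15 + 112×13.5 + 0.896×3.32 = 1518 m²/day.
Hydraulic gradient i = (229.19 − 212.29) / 2110 = 16.9 / 2110 = 0.008009.
Q = Σ(K_i·b_i) · W · i = 1518 × 847 × 0.008009 = 10297 m³/day.

10300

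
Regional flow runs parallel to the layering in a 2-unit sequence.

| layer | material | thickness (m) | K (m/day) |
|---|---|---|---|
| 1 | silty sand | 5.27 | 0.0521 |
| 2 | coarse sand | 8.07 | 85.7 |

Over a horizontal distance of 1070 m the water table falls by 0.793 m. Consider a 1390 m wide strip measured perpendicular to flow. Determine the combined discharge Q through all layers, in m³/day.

Flow is parallel to layering, so each bed carries its own Darcy discharge and the transmissivities add.
Σ(K_i·b_i) = 0.0521×5.27 + 85.7×8.07 = 691.9 m²/day.
Hydraulic gradient i = Δh / L = 0.793 / 1070 = 0.0007411.
Q = Σ(K_i·b_i) · W · i = 691.9 × 1390 × 0.0007411 = 712.7 m³/day.

713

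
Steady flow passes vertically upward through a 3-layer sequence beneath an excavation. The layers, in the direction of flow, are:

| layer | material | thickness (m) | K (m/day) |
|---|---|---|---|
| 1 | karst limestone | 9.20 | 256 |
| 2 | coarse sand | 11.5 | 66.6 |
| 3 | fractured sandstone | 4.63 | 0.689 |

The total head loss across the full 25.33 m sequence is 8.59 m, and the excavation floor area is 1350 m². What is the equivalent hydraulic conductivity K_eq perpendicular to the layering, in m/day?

Flow is perpendicular to layering, so the layers act in series and the equivalent K is the thickness-weighted harmonic mean.
Total thickness L = 9.20 + 11.5 + 4.63 = 25.33 m.
Σ(b_i/K_i) = 9.20/256 + 11.5/66.6 + 4.63/0.689 = 6.928 d.
K_eq = L / Σ(b_i/K_i) = 25.33 / 6.928 = 3.656 m/day.

3.66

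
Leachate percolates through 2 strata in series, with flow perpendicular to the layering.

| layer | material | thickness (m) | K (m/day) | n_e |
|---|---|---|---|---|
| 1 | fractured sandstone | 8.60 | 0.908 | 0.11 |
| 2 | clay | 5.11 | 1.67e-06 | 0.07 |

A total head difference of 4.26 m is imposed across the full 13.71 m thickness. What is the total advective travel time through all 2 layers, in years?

2560

With flow normal to the layers, continuity requires the same specific discharge q through every layer.
Σ(b_i/K_i) = 8.60/0.908 + 5.11/1.67e-06 = 3.060e+06 d.
q = Δh / Σ(b_i/K_i) = 4.26 / 3.060e+06 = 1.392e-06 m/day.
In each layer the seepage velocity is v_i = q/n_i, so the layer transit time is t_i = b_i·n_i / q:
  layer 1 (fractured sandstone): t_1 = 8.60 × 0.11 / 1.392e-06 = 6.795e+05 d
  layer 2 (clay): t_2 = 5.11 × 0.07 / 1.392e-06 = 2.569e+05 d
Total t = Σ t_i = 9.364e+05 days = 2564 years.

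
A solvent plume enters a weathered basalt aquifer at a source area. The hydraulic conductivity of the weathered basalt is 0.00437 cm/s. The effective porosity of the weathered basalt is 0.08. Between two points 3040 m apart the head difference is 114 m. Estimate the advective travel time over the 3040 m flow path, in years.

4.70

Convert K: 0.00437 cm/s × 864 = 3.776 m/day.
Hydraulic gradient i = Δh / L = 114 / 3040 = 0.03750.
Darcy flux q = K · i = 3.776 × 0.03750 = 0.1416 m/day.
Seepage velocity v = q / n_e = 0.1416 / 0.08 = 1.770 m/day.
Travel time t = L / v = 3040 / 1.770 = 1718 days = 4.703 years.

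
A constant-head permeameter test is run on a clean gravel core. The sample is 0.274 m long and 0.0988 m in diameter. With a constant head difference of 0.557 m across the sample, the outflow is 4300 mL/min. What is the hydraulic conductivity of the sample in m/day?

397

Cross-sectional area A = π·(d/2)² = π × (0.0988/2)² = 0.007667 m².
Convert discharge: 4300 mL/min = 7.167e-05 m³/s.
Darcy's law rearranged: K = Q·L / (A·Δh) = 7.167e-05 × 0.274 / (0.007667 × 0.557) = 0.004598 m/s = 397.3 m/day.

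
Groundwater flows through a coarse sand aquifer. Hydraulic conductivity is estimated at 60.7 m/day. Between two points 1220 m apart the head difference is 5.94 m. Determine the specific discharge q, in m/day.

Hydraulic gradient i = Δh / L = 5.94 / 1220 = 0.004869.
Specific discharge q = K · i = 60.70 × 0.004869 = 0.2955 m/day.

0.296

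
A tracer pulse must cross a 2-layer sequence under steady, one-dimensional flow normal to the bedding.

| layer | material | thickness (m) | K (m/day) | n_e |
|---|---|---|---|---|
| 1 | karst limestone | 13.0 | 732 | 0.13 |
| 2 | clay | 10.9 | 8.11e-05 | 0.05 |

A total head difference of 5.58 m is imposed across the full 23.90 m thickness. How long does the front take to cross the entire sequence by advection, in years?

147

With flow normal to the layers, continuity requires the same specific discharge q through every layer.
Σ(b_i/K_i) = 13.0/732 + 10.9/8.11e-05 = 1.344e+05 d.
q = Δh / Σ(b_i/K_i) = 5.58 / 1.344e+05 = 4.152e-05 m/day.
In each layer the seepage velocity is v_i = q/n_i, so the layer transit time is t_i = b_i·n_i / q:
  layer 1 (karst limestone): t_1 = 13.0 × 0.13 / 4.152e-05 = 40706 d
  layer 2 (clay): t_2 = 10.9 × 0.05 / 4.152e-05 = 13127 d
Total t = Σ t_i = 53833 days = 147.4 years.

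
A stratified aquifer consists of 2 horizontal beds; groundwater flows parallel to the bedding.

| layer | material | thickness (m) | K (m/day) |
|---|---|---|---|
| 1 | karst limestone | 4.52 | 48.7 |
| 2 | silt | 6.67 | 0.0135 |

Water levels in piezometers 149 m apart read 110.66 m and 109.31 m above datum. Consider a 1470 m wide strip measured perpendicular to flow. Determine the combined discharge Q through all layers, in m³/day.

Flow is parallel to layering, so each bed carries its own Darcy discharge and the transmissivities add.
Σ(K_i·b_i) = 48.7×4.52 + 0.0135×6.67 = 220.2 m²/day.
Hydraulic gradient i = (110.66 − 109.31) / 149 = 1.35 / 149 = 0.009060.
Q = Σ(K_i·b_i) · W · i = 220.2 × 1470 × 0.009060 = 2933 m³/day.

2930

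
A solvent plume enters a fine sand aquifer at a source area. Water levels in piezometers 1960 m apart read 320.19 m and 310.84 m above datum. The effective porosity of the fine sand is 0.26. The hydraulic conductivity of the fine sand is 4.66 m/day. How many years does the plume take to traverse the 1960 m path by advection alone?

62.8

Hydraulic gradient i = (320.19 − 310.84) / 1960 = 9.35 / 1960 = 0.004770.
Darcy flux q = K · i = 4.660 × 0.004770 = 0.02223 m/day.
Seepage velocity v = q / n_e = 0.02223 / 0.26 = 0.08550 m/day.
Travel time t = L / v = 1960 / 0.08550 = 22924 days = 62.76 years.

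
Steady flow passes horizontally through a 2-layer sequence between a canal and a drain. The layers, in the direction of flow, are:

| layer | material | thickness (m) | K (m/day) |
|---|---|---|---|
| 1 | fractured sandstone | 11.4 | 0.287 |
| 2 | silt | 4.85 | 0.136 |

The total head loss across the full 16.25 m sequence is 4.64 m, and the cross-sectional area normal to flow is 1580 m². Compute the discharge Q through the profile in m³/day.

97.3

Flow is perpendicular to layering, so the layers act in series and the equivalent K is the thickness-weighted harmonic mean.
Total thickness L = 11.4 + 4.85 = 16.25 m.
Σ(b_i/K_i) = 11.4/0.287 + 4.85/0.136 = 75.38 d.
K_eq = L / Σ(b_i/K_i) = 16.25 / 75.38 = 0.2156 m/day.
Q = K_eq · A · (Δh/L) = 0.2156 × 1580 × (4.64/16.25) = 97.25 m³/day.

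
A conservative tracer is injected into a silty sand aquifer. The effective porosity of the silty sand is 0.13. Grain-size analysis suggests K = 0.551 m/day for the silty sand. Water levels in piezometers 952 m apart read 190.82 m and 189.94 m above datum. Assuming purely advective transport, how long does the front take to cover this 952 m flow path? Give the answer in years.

665

Hydraulic gradient i = (190.82 − 189.94) / 952 = 0.88 / 952 = 0.0009244.
Darcy flux q = K · i = 0.5510 × 0.0009244 = 0.0005093 m/day.
Seepage velocity v = q / n_e = 0.0005093 / 0.13 = 0.003918 m/day.
Travel time t = L / v = 952 / 0.003918 = 2.430e+05 days = 665.3 years.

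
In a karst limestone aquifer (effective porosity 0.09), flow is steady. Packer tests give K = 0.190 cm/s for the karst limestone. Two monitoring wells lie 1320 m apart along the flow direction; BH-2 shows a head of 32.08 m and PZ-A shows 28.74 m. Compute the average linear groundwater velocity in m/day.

Convert K: 0.190 cm/s × 864 = 164.2 m/day.
Hydraulic gradient i = (32.08 − 28.74) / 1320 = 3.34 / 1320 = 0.002530.
Darcy flux q = K · i = 164.2 × 0.002530 = 0.4154 m/day.
Seepage velocity v = q / n_e = 0.4154 / 0.09 = 4.615 m/day.

4.62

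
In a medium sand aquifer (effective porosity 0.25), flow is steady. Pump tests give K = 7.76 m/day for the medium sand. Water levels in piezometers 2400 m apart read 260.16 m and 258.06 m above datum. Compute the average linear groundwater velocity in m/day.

Hydraulic gradient i = (260.16 − 258.06) / 2400 = 2.1 / 2400 = 0.0008750.
Darcy flux q = K · i = 7.760 × 0.0008750 = 0.006790 m/day.
Seepage velocity v = q / n_e = 0.006790 / 0.25 = 0.02716 m/day.

0.0272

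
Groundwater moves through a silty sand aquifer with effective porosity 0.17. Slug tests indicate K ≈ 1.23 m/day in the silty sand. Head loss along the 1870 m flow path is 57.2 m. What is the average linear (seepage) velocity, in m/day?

Hydraulic gradient i = Δh / L = 57.2 / 1870 = 0.03059.
Darcy flux q = K · i = 1.230 × 0.03059 = 0.03762 m/day.
Seepage velocity v = q / n_e = 0.03762 / 0.17 = 0.2213 m/day.

0.221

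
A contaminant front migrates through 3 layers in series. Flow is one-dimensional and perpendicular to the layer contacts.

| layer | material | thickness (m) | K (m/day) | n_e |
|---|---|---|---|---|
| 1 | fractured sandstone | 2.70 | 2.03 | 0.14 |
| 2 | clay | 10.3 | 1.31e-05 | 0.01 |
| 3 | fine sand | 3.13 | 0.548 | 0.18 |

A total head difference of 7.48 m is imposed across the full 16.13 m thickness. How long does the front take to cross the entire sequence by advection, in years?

With flow normal to the layers, continuity requires the same specific discharge q through every layer.
Σ(b_i/K_i) = 2.70/2.03 + 10.3/1.31e-05 + 3.13/0.548 = 7.863e+05 d.
q = Δh / Σ(b_i/K_i) = 7.48 / 7.863e+05 = 9.513e-06 m/day.
In each layer the seepage velocity is v_i = q/n_i, so the layer transit time is t_i = b_i·n_i / q:
  layer 1 (fractured sandstone): t_1 = 2.70 × 0.14 / 9.513e-06 = 39734 d
  layer 2 (clay): t_2 = 10.3 × 0.01 / 9.513e-06 = 10827 d
  layer 3 (fine sand): t_3 = 3.13 × 0.18 / 9.513e-06 = 59222 d
Total t = Σ t_i = 1.098e+05 days = 300.6 years.

301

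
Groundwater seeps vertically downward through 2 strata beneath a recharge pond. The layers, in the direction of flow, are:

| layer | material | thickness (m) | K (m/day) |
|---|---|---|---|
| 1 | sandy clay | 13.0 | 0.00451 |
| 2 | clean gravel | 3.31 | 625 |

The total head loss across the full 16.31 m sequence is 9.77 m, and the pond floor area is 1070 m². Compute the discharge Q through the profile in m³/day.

Flow is perpendicular to layering, so the layers act in series and the equivalent K is the thickness-weighted harmonic mean.
Total thickness L = 13.0 + 3.31 = 16.31 m.
Σ(b_i/K_i) = 13.0/0.00451 + 3.31/625 = 2882 d.
K_eq = L / Σ(b_i/K_i) = 16.31 / 2882 = 0.005658 m/day.
Q = K_eq · A · (Δh/L) = 0.005658 × 1070 × (9.77/16.31) = 3.627 m³/day.

3.63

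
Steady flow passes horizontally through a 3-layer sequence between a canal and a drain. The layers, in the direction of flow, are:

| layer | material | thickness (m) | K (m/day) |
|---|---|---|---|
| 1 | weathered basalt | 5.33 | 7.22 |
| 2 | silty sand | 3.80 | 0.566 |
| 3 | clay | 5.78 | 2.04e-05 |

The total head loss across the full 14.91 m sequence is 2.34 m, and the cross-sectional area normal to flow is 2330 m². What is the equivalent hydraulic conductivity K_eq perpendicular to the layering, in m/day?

Flow is perpendicular to layering, so the layers act in series and the equivalent K is the thickness-weighted harmonic mean.
Total thickness L = 5.33 + 3.80 + 5.78 = 14.91 m.
Σ(b_i/K_i) = 5.33/7.22 + 3.80/0.566 + 5.78/2.04e-05 = 2.833e+05 d.
K_eq = L / Σ(b_i/K_i) = 14.91 / 2.833e+05 = 5.262e-05 m/day.

5.26e-05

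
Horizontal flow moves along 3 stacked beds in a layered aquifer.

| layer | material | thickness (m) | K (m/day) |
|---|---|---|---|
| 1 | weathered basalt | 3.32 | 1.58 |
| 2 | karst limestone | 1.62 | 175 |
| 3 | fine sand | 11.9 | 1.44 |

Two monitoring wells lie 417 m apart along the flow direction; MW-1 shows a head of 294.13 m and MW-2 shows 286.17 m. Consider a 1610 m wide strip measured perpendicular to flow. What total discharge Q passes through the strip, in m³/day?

Flow is parallel to layering, so each bed carries its own Darcy discharge and the transmissivities add.
Σ(K_i·b_i) = 1.58×3.32 + 175×1.62 + 1.44×11.9 = 305.9 m²/day.
Hydraulic gradient i = (294.13 − 286.17) / 417 = 7.96 / 417 = 0.01909.
Q = Σ(K_i·b_i) · W · i = 305.9 × 1610 × 0.01909 = 9401 m³/day.

9400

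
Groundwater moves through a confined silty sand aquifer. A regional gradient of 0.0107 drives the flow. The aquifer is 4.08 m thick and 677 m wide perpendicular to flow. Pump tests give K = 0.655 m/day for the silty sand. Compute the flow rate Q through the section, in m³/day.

Cross-sectional area A = 677 × 4.08 = 2762 m².
Hydraulic gradient i = 0.0107.
Darcy's law: Q = K · A · i = 0.6550 × 2762 × 0.01070 = 19.36 m³/day.

19.4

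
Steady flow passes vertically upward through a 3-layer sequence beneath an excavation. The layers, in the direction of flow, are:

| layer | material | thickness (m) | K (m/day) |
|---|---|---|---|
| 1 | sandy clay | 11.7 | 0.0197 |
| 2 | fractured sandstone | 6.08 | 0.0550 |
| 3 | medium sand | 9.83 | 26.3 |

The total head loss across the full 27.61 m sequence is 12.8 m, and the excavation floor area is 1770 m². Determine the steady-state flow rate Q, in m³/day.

Flow is perpendicular to layering, so the layers act in series and the equivalent K is the thickness-weighted harmonic mean.
Total thickness L = 11.7 + 6.08 + 9.83 = 27.61 m.
Σ(b_i/K_i) = 11.7/0.0197 + 6.08/0.0550 + 9.83/26.3 = 704.8 d.
K_eq = L / Σ(b_i/K_i) = 27.61 / 704.8 = 0.03917 m/day.
Q = K_eq · A · (Δh/L) = 0.03917 × 1770 × (12.8/27.61) = 32.14 m³/day.

32.1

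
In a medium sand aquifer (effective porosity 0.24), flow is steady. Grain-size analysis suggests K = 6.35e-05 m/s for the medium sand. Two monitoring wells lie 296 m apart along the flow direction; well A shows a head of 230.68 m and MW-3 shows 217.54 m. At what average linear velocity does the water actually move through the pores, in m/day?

Convert K: 6.35e-05 m/s × 86400 = 5.486 m/day.
Hydraulic gradient i = (230.68 − 217.54) / 296 = 13.14 / 296 = 0.04439.
Darcy flux q = K · i = 5.486 × 0.04439 = 0.2436 m/day.
Seepage velocity v = q / n_e = 0.2436 / 0.24 = 1.015 m/day.

1.01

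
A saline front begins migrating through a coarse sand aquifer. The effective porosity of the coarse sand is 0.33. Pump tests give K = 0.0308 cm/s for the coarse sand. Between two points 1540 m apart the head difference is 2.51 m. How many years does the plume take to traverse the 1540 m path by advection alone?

32.1

Convert K: 0.0308 cm/s × 864 = 26.61 m/day.
Hydraulic gradient i = Δh / L = 2.51 / 1540 = 0.001630.
Darcy flux q = K · i = 26.61 × 0.001630 = 0.04337 m/day.
Seepage velocity v = q / n_e = 0.04337 / 0.33 = 0.1314 m/day.
Travel time t = L / v = 1540 / 0.1314 = 11717 days = 32.08 years.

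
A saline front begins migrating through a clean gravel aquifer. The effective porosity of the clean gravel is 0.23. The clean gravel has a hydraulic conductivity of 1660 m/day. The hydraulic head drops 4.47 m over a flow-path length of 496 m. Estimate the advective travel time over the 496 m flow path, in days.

7.63

Hydraulic gradient i = Δh / L = 4.47 / 496 = 0.009012.
Darcy flux q = K · i = 1660 × 0.009012 = 14.96 m/day.
Seepage velocity v = q / n_e = 14.96 / 0.23 = 65.04 m/day.
Travel time t = L / v = 496 / 65.04 = 7.626 days.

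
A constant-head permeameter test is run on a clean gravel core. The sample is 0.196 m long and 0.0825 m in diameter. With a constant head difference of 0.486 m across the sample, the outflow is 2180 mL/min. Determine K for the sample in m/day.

237

Cross-sectional area A = π·(d/2)² = π × (0.0825/2)² = 0.005346 m².
Convert discharge: 2180 mL/min = 3.633e-05 m³/s.
Darcy's law rearranged: K = Q·L / (A·Δh) = 3.633e-05 × 0.196 / (0.005346 × 0.486) = 0.002741 m/s = 236.8 m/day.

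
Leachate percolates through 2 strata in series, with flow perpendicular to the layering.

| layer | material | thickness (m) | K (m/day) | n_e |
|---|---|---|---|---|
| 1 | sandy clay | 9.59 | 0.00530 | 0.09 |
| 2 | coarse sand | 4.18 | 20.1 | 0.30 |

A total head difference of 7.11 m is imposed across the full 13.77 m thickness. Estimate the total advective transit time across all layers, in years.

1.48

With flow normal to the layers, continuity requires the same specific discharge q through every layer.
Σ(b_i/K_i) = 9.59/0.00530 + 4.18/20.1 = 1810 d.
q = Δh / Σ(b_i/K_i) = 7.11 / 1810 = 0.003929 m/day.
In each layer the seepage velocity is v_i = q/n_i, so the layer transit time is t_i = b_i·n_i / q:
  layer 1 (sandy clay): t_1 = 9.59 × 0.09 / 0.003929 = 219.7 d
  layer 2 (coarse sand): t_2 = 4.18 × 0.30 / 0.003929 = 319.2 d
Total t = Σ t_i = 538.8 days = 1.475 years.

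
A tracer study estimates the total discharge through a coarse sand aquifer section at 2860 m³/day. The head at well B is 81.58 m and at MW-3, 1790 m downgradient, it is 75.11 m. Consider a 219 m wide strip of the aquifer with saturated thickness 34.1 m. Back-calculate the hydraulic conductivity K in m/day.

Cross-sectional area A = 219 × 34.1 = 7468 m².
Hydraulic gradient i = (81.58 − 75.11) / 1790 = 6.47 / 1790 = 0.003615.
From Q = K·A·i, K = Q / (A·i) = 2860 / (7468 × 0.003615) = 106.0 m/day.

106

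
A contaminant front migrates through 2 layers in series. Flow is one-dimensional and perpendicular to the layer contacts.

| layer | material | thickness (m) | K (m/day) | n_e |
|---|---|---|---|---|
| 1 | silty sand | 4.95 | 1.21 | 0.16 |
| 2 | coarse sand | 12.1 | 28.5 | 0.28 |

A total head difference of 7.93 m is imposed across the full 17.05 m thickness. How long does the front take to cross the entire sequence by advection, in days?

2.38

With flow normal to the layers, continuity requires the same specific discharge q through every layer.
Σ(b_i/K_i) = 4.95/1.21 + 12.1/28.5 = 4.515 d.
q = Δh / Σ(b_i/K_i) = 7.93 / 4.515 = 1.756 m/day.
In each layer the seepage velocity is v_i = q/n_i, so the layer transit time is t_i = b_i·n_i / q:
  layer 1 (silty sand): t_1 = 4.95 × 0.16 / 1.756 = 0.4510 d
  layer 2 (coarse sand): t_2 = 12.1 × 0.28 / 1.756 = 1.929 d
Total t = Σ t_i = 2.380 days.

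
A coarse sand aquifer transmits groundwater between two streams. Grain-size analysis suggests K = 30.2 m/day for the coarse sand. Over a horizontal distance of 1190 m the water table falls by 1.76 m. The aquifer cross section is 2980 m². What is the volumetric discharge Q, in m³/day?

133

Hydraulic gradient i = Δh / L = 1.76 / 1190 = 0.001479.
Darcy's law: Q = K · A · i = 30.20 × 2980 × 0.001479 = 133.1 m³/day.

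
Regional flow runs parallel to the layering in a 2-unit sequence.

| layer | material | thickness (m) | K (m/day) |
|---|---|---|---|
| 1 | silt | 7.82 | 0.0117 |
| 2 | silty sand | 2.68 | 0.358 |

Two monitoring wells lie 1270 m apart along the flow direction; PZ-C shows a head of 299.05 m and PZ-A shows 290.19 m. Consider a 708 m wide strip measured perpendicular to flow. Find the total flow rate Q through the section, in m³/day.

Flow is parallel to layering, so each bed carries its own Darcy discharge and the transmissivities add.
Σ(K_i·b_i) = 0.0117×7.82 + 0.358×2.68 = 1.051 m²/day.
Hydraulic gradient i = (299.05 − 290.19) / 1270 = 8.86 / 1270 = 0.006976.
Q = Σ(K_i·b_i) · W · i = 1.051 × 708 × 0.006976 = 5.191 m³/day.

5.19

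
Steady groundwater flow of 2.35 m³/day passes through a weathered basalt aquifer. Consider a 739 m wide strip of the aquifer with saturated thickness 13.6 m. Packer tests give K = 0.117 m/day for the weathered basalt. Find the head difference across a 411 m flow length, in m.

0.821

Cross-sectional area A = 739 × 13.6 = 10050 m².
From Q = K·A·i, i = Q / (K·A) = 2.35 / (0.1170 × 10050) = 0.001998.
Head loss Δh = i · L = 0.001998 × 411 = 0.8214 m.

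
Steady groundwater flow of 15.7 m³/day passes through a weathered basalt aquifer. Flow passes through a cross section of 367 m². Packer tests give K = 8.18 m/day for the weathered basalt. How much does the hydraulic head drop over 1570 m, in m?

8.21

From Q = K·A·i, i = Q / (K·A) = 15.7 / (8.180 × 367.0) = 0.005230.
Head loss Δh = i · L = 0.005230 × 1570 = 8.211 m.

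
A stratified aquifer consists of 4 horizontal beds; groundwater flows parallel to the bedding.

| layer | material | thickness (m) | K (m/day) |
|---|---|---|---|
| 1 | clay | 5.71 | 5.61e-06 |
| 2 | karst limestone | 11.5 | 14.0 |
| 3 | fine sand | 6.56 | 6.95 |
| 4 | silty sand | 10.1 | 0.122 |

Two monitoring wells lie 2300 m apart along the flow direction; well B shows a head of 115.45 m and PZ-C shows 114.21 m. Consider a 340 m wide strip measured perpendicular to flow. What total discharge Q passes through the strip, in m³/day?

38.1

Flow is parallel to layering, so each bed carries its own Darcy discharge and the transmissivities add.
Σ(K_i·b_i) = 5.61e-06×5.71 + 14.0×11.5 + 6.95×6.56 + 0.122×10.1 = 207.8 m²/day.
Hydraulic gradient i = (115.45 − 114.21) / 2300 = 1.24 / 2300 = 0.0005391.
Q = Σ(K_i·b_i) · W · i = 207.8 × 340 × 0.0005391 = 38.10 m³/day.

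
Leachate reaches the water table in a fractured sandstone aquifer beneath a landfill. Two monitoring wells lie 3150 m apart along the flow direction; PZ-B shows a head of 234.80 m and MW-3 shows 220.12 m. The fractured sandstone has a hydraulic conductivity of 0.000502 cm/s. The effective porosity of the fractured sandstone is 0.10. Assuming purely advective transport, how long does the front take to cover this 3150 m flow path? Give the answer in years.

427

Convert K: 0.000502 cm/s × 864 = 0.4337 m/day.
Hydraulic gradient i = (234.80 − 220.12) / 3150 = 14.68 / 3150 = 0.004660.
Darcy flux q = K · i = 0.4337 × 0.004660 = 0.002021 m/day.
Seepage velocity v = q / n_e = 0.002021 / 0.10 = 0.02021 m/day.
Travel time t = L / v = 3150 / 0.02021 = 1.558e+05 days = 426.7 years.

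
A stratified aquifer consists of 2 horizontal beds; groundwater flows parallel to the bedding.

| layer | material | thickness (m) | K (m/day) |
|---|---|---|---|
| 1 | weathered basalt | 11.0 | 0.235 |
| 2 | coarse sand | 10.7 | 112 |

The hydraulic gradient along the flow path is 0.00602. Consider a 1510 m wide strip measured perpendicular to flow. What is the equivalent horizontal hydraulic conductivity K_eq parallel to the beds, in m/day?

55.3

Flow is parallel to layering, so each bed carries its own Darcy discharge and the transmissivities add.
Σ(K_i·b_i) = 0.235×11.0 + 112×10.7 = 1201 m²/day.
Total thickness b = 21.70 m, so K_eq = Σ(K_i·b_i)/b = 55.34 m/day.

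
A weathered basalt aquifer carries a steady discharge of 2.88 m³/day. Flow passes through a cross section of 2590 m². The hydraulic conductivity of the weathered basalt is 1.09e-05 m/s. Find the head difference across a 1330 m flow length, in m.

Convert K: 1.09e-05 m/s × 86400 = 0.9418 m/day.
From Q = K·A·i, i = Q / (K·A) = 2.88 / (0.9418 × 2590) = 0.001181.
Head loss Δh = i · L = 0.001181 × 1330 = 1.570 m.

1.57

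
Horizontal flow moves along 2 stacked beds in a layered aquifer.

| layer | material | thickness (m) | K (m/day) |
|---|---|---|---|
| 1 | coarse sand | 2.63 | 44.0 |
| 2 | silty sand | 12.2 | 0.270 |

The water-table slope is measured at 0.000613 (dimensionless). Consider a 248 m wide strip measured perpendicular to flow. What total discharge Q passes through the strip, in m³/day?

Flow is parallel to layering, so each bed carries its own Darcy discharge and the transmissivities add.
Σ(K_i·b_i) = 44.0×2.63 + 0.270×12.2 = 119.0 m²/day.
Hydraulic gradient i = 0.000613.
Q = Σ(K_i·b_i) · W · i = 119.0 × 248 × 0.0006130 = 18.09 m³/day.

18.1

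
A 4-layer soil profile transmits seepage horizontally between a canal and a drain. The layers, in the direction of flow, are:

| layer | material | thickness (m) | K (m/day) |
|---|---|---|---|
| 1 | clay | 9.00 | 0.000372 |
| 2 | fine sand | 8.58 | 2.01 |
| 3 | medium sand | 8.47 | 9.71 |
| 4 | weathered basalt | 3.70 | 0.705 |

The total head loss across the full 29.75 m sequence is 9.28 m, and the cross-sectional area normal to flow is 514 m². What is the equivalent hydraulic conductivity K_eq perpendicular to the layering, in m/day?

Flow is perpendicular to layering, so the layers act in series and the equivalent K is the thickness-weighted harmonic mean.
Total thickness L = 9.00 + 8.58 + 8.47 + 3.70 = 29.75 m.
Σ(b_i/K_i) = 9.00/0.000372 + 8.58/2.01 + 8.47/9.71 + 3.70/0.705 = 24204 d.
K_eq = L / Σ(b_i/K_i) = 29.75 / 24204 = 0.001229 m/day.

0.00123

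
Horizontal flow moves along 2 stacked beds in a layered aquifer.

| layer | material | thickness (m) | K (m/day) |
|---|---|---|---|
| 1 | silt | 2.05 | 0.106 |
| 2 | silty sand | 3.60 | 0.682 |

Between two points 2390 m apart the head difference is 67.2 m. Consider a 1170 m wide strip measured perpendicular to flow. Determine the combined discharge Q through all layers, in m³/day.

Flow is parallel to layering, so each bed carries its own Darcy discharge and the transmissivities add.
Σ(K_i·b_i) = 0.106×2.05 + 0.682×3.60 = 2.672 m²/day.
Hydraulic gradient i = Δh / L = 67.2 / 2390 = 0.02812.
Q = Σ(K_i·b_i) · W · i = 2.672 × 1170 × 0.02812 = 87.92 m³/day.

87.9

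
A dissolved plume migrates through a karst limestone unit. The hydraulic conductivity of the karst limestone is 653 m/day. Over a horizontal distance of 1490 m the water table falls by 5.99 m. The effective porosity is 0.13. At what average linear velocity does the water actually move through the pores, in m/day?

20.2

Hydraulic gradient i = Δh / L = 5.99 / 1490 = 0.004020.
Darcy flux q = K · i = 653.0 × 0.004020 = 2.625 m/day.
Seepage velocity v = q / n_e = 2.625 / 0.13 = 20.19 m/day.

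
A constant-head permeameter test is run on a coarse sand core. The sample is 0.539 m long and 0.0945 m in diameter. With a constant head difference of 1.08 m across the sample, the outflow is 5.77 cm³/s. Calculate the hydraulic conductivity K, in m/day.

35.5

Cross-sectional area A = π·(d/2)² = π × (0.0945/2)² = 0.007014 m².
Convert discharge: 5.77 cm³/s = 5.770e-06 m³/s.
Darcy's law rearranged: K = Q·L / (A·Δh) = 5.770e-06 × 0.539 / (0.007014 × 1.08) = 0.0004106 m/s = 35.47 m/day.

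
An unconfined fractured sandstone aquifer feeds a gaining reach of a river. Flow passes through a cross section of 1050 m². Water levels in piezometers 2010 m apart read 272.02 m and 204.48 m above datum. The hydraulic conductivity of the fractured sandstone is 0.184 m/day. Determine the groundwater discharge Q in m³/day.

6.49

Hydraulic gradient i = (272.02 − 204.48) / 2010 = 67.54 / 2010 = 0.03360.
Darcy's law: Q = K · A · i = 0.1840 × 1050 × 0.03360 = 6.492 m³/day.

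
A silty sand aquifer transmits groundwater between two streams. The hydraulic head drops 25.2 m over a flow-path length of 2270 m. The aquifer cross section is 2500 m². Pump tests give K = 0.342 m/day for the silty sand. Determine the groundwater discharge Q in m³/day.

9.49

Hydraulic gradient i = Δh / L = 25.2 / 2270 = 0.01110.
Darcy's law: Q = K · A · i = 0.3420 × 2500 × 0.01110 = 9.492 m³/day.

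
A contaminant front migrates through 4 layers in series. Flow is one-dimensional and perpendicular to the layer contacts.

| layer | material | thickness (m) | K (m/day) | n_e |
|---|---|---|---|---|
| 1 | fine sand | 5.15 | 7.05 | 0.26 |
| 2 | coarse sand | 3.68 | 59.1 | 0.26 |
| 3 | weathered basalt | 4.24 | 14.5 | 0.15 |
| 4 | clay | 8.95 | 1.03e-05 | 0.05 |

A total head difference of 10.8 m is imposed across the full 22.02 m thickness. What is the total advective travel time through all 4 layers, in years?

744

With flow normal to the layers, continuity requires the same specific discharge q through every layer.
Σ(b_i/K_i) = 5.15/7.05 + 3.68/59.1 + 4.24/14.5 + 8.95/1.03e-05 = 8.689e+05 d.
q = Δh / Σ(b_i/K_i) = 10.8 / 8.689e+05 = 1.243e-05 m/day.
In each layer the seepage velocity is v_i = q/n_i, so the layer transit time is t_i = b_i·n_i / q:
  layer 1 (fine sand): t_1 = 5.15 × 0.26 / 1.243e-05 = 1.077e+05 d
  layer 2 (coarse sand): t_2 = 3.68 × 0.26 / 1.243e-05 = 76981 d
  layer 3 (weathered basalt): t_3 = 4.24 × 0.15 / 1.243e-05 = 51171 d
  layer 4 (clay): t_4 = 8.95 × 0.05 / 1.243e-05 = 36004 d
Total t = Σ t_i = 2.719e+05 days = 744.4 years.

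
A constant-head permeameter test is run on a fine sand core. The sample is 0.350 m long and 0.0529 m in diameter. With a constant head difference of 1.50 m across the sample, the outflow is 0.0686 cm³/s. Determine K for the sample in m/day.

Cross-sectional area A = π·(d/2)² = π × (0.0529/2)² = 0.002198 m².
Convert discharge: 0.0686 cm³/s = 6.860e-08 m³/s.
Darcy's law rearranged: K = Q·L / (A·Δh) = 6.860e-08 × 0.350 / (0.002198 × 1.50) = 7.283e-06 m/s = 0.6292 m/day.

0.629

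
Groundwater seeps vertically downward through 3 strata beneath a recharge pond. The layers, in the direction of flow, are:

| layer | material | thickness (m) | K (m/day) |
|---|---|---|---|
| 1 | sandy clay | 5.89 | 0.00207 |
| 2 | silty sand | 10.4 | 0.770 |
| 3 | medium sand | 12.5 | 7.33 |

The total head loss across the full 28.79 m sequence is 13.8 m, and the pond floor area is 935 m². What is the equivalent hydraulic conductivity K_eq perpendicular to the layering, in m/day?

Flow is perpendicular to layering, so the layers act in series and the equivalent K is the thickness-weighted harmonic mean.
Total thickness L = 5.89 + 10.4 + 12.5 = 28.79 m.
Σ(b_i/K_i) = 5.89/0.00207 + 10.4/0.770 + 12.5/7.33 = 2861 d.
K_eq = L / Σ(b_i/K_i) = 28.79 / 2861 = 0.01006 m/day.

0.0101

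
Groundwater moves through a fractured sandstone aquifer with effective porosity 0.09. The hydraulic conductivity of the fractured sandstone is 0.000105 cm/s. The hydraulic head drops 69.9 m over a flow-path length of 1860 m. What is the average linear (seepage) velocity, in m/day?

Convert K: 0.000105 cm/s × 864 = 0.09072 m/day.
Hydraulic gradient i = Δh / L = 69.9 / 1860 = 0.03758.
Darcy flux q = K · i = 0.09072 × 0.03758 = 0.003409 m/day.
Seepage velocity v = q / n_e = 0.003409 / 0.09 = 0.03788 m/day.

0.0379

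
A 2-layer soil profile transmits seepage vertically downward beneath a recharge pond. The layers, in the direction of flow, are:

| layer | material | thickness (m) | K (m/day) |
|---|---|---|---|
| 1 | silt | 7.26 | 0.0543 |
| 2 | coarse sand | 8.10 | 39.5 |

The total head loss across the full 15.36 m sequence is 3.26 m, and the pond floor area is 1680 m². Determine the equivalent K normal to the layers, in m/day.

Flow is perpendicular to layering, so the layers act in series and the equivalent K is the thickness-weighted harmonic mean.
Total thickness L = 7.26 + 8.10 = 15.36 m.
Σ(b_i/K_i) = 7.26/0.0543 + 8.10/39.5 = 133.9 d.
K_eq = L / Σ(b_i/K_i) = 15.36 / 133.9 = 0.1147 m/day.

0.115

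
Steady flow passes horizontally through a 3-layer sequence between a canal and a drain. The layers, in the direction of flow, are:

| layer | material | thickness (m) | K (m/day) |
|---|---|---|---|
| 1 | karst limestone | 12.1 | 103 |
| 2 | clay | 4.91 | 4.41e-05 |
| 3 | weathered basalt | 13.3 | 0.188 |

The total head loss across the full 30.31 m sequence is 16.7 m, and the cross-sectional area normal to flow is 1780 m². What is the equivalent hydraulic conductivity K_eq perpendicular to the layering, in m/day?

Flow is perpendicular to layering, so the layers act in series and the equivalent K is the thickness-weighted harmonic mean.
Total thickness L = 12.1 + 4.91 + 13.3 = 30.31 m.
Σ(b_i/K_i) = 12.1/103 + 4.91/4.41e-05 + 13.3/0.188 = 1.114e+05 d.
K_eq = L / Σ(b_i/K_i) = 30.31 / 1.114e+05 = 0.0002721 m/day.

0.000272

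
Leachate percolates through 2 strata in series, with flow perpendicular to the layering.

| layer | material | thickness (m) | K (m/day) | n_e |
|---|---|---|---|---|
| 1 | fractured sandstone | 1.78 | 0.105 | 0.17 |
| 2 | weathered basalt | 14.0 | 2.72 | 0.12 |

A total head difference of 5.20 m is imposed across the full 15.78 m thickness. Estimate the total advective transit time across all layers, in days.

With flow normal to the layers, continuity requires the same specific discharge q through every layer.
Σ(b_i/K_i) = 1.78/0.105 + 14.0/2.72 = 22.10 d.
q = Δh / Σ(b_i/K_i) = 5.20 / 22.10 = 0.2353 m/day.
In each layer the seepage velocity is v_i = q/n_i, so the layer transit time is t_i = b_i·n_i / q:
  layer 1 (fractured sandstone): t_1 = 1.78 × 0.17 / 0.2353 = 1.286 d
  layer 2 (weathered basalt): t_2 = 14.0 × 0.12 / 0.2353 = 7.140 d
Total t = Σ t_i = 8.426 days.

8.43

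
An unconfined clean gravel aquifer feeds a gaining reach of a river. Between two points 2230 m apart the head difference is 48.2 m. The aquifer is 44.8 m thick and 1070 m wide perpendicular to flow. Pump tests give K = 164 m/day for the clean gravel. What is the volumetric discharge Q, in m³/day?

Cross-sectional area A = 1070 × 44.8 = 47936 m².
Hydraulic gradient i = Δh / L = 48.2 / 2230 = 0.02161.
Darcy's law: Q = K · A · i = 164.0 × 47936 × 0.02161 = 1.699e+05 m³/day.

170000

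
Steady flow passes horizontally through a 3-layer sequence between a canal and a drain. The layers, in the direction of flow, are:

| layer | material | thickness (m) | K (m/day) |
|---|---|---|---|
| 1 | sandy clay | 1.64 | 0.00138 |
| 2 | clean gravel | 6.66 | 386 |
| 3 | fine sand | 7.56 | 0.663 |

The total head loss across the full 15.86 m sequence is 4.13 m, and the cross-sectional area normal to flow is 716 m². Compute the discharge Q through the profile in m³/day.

Flow is perpendicular to layering, so the layers act in series and the equivalent K is the thickness-weighted harmonic mean.
Total thickness L = 1.64 + 6.66 + 7.56 = 15.86 m.
Σ(b_i/K_i) = 1.64/0.00138 + 6.66/386 + 7.56/0.663 = 1200 d.
K_eq = L / Σ(b_i/K_i) = 15.86 / 1200 = 0.01322 m/day.
Q = K_eq · A · (Δh/L) = 0.01322 × 716 × (4.13/15.86) = 2.465 m³/day.

2.46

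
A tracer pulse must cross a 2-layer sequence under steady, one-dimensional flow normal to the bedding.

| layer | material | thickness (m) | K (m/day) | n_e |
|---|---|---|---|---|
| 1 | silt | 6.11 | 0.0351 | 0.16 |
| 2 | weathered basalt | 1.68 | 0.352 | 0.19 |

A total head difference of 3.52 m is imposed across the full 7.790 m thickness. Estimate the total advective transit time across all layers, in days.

With flow normal to the layers, continuity requires the same specific discharge q through every layer.
Σ(b_i/K_i) = 6.11/0.0351 + 1.68/0.352 = 178.8 d.
q = Δh / Σ(b_i/K_i) = 3.52 / 178.8 = 0.01968 m/day.
In each layer the seepage velocity is v_i = q/n_i, so the layer transit time is t_i = b_i·n_i / q:
  layer 1 (silt): t_1 = 6.11 × 0.16 / 0.01968 = 49.67 d
  layer 2 (weathered basalt): t_2 = 1.68 × 0.19 / 0.01968 = 16.22 d
Total t = Σ t_i = 65.89 days.

65.9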